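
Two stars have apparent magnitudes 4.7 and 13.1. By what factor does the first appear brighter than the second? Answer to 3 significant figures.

Magnitude difference = -8.4
Flux ratio = 10^(−0.4 Δm) = 10^(−0.4 × -8.4) = 10^3.360 = 2291

2290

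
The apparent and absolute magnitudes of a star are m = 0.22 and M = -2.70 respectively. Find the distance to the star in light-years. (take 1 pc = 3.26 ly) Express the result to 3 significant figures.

d ≈ 125 ly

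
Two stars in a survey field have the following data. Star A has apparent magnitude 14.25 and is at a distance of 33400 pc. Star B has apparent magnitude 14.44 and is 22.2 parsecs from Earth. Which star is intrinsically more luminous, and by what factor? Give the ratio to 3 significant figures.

Star A: M = m − 5 log₁₀ d + 5 = 14.25 − 5·4.5237 + 5 = -3.369
Star B: M = m − 5 log₁₀ d + 5 = 14.44 − 5·1.3464 + 5 = 12.708
ΔM = M_A − M_B = -3.369 − (12.708) = -16.077; smaller M is more luminous → Star A.
L ratio = 10^(0.4 |ΔM|) = 10^6.431 = 2.696×10^6

Star A is more luminous, by a factor of 2.70×10^6.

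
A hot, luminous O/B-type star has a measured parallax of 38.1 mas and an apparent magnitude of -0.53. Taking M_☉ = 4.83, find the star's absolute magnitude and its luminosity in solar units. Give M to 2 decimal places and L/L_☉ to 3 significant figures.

M ≈ -2.63; L/L_☉ ≈ 960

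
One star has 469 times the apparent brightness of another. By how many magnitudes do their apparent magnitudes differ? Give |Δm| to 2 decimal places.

|Δm| ≈ 6.68

Pogson: Δm = −2.5 log₁₀(ratio) = −2.5 log₁₀(469) = −2.5 × 2.6712 = -6.678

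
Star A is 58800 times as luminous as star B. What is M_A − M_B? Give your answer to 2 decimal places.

M_A − M_B ≈ -11.92

Pogson: ΔM = −2.5 log₁₀(ratio) = −2.5 log₁₀(58800) = −2.5 × 4.7694 = -11.923
Star A is brighter, so it has the smaller magnitude: the difference is negative.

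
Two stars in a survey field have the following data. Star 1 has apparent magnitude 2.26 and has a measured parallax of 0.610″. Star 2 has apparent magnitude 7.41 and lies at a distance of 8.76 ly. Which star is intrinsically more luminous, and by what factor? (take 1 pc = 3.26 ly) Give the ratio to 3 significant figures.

Star 1 is more luminous, by a factor of 42.7.

Star 1: d = 1/p = 1/0.610″ = 1.639 pc
Star 1: M = m − 5 log₁₀ d + 5 = 2.26 − 5·0.2147 + 5 = 6.187
Star 2: d = 8.76 ly / 3.26 = 2.687 pc
Star 2: M = m − 5 log₁₀ d + 5 = 7.41 − 5·0.4293 + 5 = 10.264
ΔM = M_1 − M_2 = 6.187 − (10.264) = -4.077; smaller M is more luminous → Star 1.
L ratio = 10^(0.4 |ΔM|) = 10^1.631 = 42.73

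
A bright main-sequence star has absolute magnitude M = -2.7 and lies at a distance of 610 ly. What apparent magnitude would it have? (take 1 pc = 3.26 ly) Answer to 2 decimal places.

m ≈ 3.66

d = 610 ly / 3.26 = 187.1 pc
m = M + 5 log₁₀ d − 5 = -2.7 + 5·2.2721 − 5 = 3.661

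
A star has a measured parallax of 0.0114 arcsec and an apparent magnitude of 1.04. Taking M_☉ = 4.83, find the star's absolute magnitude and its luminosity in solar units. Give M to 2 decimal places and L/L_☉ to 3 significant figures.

d = 1/p = 1/0.0114″ = 87.72 pc
M = m − 5 log₁₀ d + 5 = 1.04 − 5·1.9431 + 5 = -3.675
M − M_☉ = -3.675 − 4.83 = -8.505
L/L_☉ = 10^(−0.4 × -8.505) = 2525

M ≈ -3.68; L/L_☉ ≈ 2520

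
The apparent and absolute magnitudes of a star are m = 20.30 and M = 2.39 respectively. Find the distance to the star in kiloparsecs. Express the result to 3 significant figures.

Distance modulus: m − M = 20.30 − (2.39) = 17.910
m − M = 5 log₁₀ d − 5
log₁₀ d = (m − M)/5 + 1 = 4.5820
d = 10^4.5820 = 38190 pc
= 38.19 kpc

d ≈ 38.2 kpc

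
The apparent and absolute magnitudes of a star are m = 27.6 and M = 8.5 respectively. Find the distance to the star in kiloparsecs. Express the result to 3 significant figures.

d ≈ 66.1 kpc

μ = m − M = 19.100
m − M = 5 log₁₀ d − 5
log₁₀ d = (m − M)/5 + 1 = 4.8200
d = 10^4.8200 = 66070 pc
= 66.07 kpc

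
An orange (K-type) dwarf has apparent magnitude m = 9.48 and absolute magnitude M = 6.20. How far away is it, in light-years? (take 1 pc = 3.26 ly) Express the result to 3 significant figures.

d ≈ 148 ly

μ = m − M = 3.280
m − M = 5 log₁₀ d − 5
log₁₀ d = (m − M)/5 + 1 = 1.6560
d = 10^1.6560 = 45.29 pc
= 147.6 ly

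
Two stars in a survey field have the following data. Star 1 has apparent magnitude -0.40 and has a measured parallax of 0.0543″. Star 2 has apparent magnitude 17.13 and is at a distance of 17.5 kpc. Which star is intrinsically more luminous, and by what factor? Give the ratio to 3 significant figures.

Star 1: d = 1/p = 1/0.0543″ = 18.42 pc
Star 1: M = m − 5 log₁₀ d + 5 = -0.40 − 5·1.2652 + 5 = -1.726
Star 2: d = 17.5 kpc = 17500 pc
Star 2: M = m − 5 log₁₀ d + 5 = 17.13 − 5·4.2430 + 5 = 0.915
ΔM = M_1 − M_2 = -1.726 − (0.915) = -2.641; smaller M is more luminous → Star 1.
L ratio = 10^(0.4 |ΔM|) = 10^1.056 = 11.38

Star 1 is more luminous, by a factor of 11.4.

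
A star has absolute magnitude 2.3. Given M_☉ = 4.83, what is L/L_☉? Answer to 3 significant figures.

M − M_☉ = 2.3 − 4.83 = -2.530
L/L_☉ = 10^(−0.4 (M − M_☉)) = 10^1.012 = 10.28

L/L_☉ ≈ 10.3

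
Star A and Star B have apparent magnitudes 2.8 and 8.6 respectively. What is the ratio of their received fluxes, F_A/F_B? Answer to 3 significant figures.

F_A/F_B ≈ 209

Δm = 2.8 − (8.6) = -5.8
Flux ratio = 10^(−0.4 Δm) = 10^(−0.4 × -5.8) = 10^2.320 = 208.9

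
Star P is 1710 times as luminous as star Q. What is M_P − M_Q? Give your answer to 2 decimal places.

Pogson: ΔM = −2.5 log₁₀(ratio) = −2.5 log₁₀(1710) = −2.5 × 3.2330 = -8.082
Star P is brighter, so it has the smaller magnitude: the difference is negative.

M_P − M_Q ≈ -8.08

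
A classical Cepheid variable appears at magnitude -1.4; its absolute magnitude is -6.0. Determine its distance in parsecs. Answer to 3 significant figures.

d ≈ 83.2 pc

Distance modulus: m − M = -1.4 − (-6.0) = 4.600
m − M = 5 log₁₀ d − 5
log₁₀ d = (m − M)/5 + 1 = 1.9200
d = 10^1.9200 = 83.18 pc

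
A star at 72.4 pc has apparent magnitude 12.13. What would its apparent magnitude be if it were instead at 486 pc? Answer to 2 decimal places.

m ≈ 16.26

Flux ∝ 1/d², so Δm = 5 log₁₀(d₂/d₁) = 5 log₁₀(486/72.4) = 4.134
m₂ = m₁ + Δm = 12.13 + (4.134) = 16.264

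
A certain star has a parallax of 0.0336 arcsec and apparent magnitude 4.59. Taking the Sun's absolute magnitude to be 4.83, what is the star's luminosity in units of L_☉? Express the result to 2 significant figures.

d = 1/p = 1/0.0336″ = 29.76 pc
M = m − 5 log₁₀ d + 5 = 4.59 − 5·1.4737 + 5 = 2.222
M − M_☉ = 2.222 − 4.83 = -2.608
L/L_☉ = 10^(−0.4 × -2.608) = 11.05

L/L_☉ ≈ 11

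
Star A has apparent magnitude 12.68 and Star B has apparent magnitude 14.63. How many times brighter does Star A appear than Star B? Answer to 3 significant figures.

6.03

Δm = 12.68 − (14.63) = -1.95
Flux ratio = 10^(−0.4 Δm) = 10^(−0.4 × -1.95) = 10^0.780 = 6.026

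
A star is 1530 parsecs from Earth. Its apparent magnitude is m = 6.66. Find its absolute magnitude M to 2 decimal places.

M ≈ -4.26

5 log₁₀(d/10 pc) = 5 log₁₀(1530) − 5 = 10.923
M = m − 5 log₁₀(d/10) = 6.66 − 10.923 = -4.263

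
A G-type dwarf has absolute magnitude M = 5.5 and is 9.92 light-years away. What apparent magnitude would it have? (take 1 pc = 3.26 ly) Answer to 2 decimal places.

m ≈ 2.92

d = 9.92 ly / 3.26 = 3.043 pc
m = M + 5 log₁₀ d − 5 = 5.5 + 5·0.4833 − 5 = 2.916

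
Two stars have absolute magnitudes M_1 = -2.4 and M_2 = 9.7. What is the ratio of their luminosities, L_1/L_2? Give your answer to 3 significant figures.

ΔM = M_1 − M_2 = -12.1
L_1/L_2 = 10^(−0.4 ΔM) = 10^4.840 = 69180

L_1/L_2 ≈ 69200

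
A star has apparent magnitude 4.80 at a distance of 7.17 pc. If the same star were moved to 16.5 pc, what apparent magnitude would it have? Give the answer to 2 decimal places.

Flux ∝ 1/d², so Δm = 5 log₁₀(d₂/d₁) = 5 log₁₀(16.5/7.17) = 1.810
m₂ = m₁ + Δm = 4.80 + (1.810) = 6.610

m ≈ 6.61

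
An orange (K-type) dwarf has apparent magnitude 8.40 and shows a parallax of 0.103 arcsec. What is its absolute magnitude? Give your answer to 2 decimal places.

d = 1/p = 1/0.103″ = 9.709 pc
5 log₁₀(d/10 pc) = 5 log₁₀(9.709) − 5 = -0.064
M = m − 5 log₁₀(d/10) = 8.40 + 0.064 = 8.464

M ≈ 8.46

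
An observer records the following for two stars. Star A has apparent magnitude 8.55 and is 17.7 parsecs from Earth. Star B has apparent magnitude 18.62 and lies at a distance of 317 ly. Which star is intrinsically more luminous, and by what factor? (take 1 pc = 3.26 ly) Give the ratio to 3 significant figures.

Star A is more luminous, by a factor of 353.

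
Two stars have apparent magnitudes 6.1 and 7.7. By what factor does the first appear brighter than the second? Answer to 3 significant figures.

Δm = 6.1 − (7.7) = -1.6
Flux ratio = 10^(−0.4 Δm) = 10^(−0.4 × -1.6) = 10^0.640 = 4.365

4.37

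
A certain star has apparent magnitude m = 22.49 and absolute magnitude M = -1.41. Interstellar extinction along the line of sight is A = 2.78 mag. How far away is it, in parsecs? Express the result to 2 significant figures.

m − M = 5 log₁₀(d/10 pc) + A  ⇒  22.49 − (-1.41) − 2.78 = 5 log₁₀(d/10)
21.120 = 5 log₁₀(d/10)
log₁₀ d = (m − M − A)/5 + 1 = 5.2240
d = 10^5.2240 = 167500 pc

d ≈ 170000 pc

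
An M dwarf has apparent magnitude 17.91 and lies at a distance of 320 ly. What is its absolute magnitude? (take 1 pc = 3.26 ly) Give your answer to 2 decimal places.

M ≈ 12.95

d = 320 ly / 3.26 = 98.16 pc
5 log₁₀(d/10 pc) = 5 log₁₀(98.16) − 5 = 4.960
M = m − 5 log₁₀(d/10) = 17.91 − 4.960 = 12.950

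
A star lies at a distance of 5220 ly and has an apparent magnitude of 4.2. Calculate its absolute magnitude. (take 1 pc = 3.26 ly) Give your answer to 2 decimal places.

M ≈ -6.82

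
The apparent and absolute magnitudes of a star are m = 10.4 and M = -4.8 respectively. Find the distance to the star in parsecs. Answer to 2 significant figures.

d ≈ 11000 pc

Distance modulus: m − M = 10.4 − (-4.8) = 15.200
m − M = 5 log₁₀ d − 5
log₁₀ d = (m − M)/5 + 1 = 4.0400
d = 10^4.0400 = 10960 pc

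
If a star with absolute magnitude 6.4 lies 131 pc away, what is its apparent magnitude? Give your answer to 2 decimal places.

m ≈ 11.99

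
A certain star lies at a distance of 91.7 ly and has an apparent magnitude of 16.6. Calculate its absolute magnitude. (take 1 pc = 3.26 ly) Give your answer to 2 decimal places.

M ≈ 14.35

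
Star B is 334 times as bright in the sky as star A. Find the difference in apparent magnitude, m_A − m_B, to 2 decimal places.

Pogson: Δm = −2.5 log₁₀(ratio) = −2.5 log₁₀(334) = −2.5 × 2.5237 = -6.309
Star B is brighter so has the smaller magnitude: m_A − m_B is positive.

m_A − m_B ≈ 6.31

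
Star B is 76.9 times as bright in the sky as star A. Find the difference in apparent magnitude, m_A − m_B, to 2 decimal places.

Pogson: Δm = −2.5 log₁₀(ratio) = −2.5 log₁₀(76.9) = −2.5 × 1.8859 = -4.715
Star B is brighter so has the smaller magnitude: m_A − m_B is positive.

m_A − m_B ≈ 4.71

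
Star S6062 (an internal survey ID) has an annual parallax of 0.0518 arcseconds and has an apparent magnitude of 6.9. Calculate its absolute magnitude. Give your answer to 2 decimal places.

d = 1/p = 1/0.0518″ = 19.31 pc
5 log₁₀(d/10 pc) = 5 log₁₀(19.31) − 5 = 1.428
M = m − 5 log₁₀(d/10) = 6.9 − 1.428 = 5.472

M ≈ 5.47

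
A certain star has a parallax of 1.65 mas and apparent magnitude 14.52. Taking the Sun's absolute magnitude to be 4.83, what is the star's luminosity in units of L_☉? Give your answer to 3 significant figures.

d = 1/p = 1000/1.65 mas = 606.1 pc
M = m − 5 log₁₀ d + 5 = 14.52 − 5·2.7825 + 5 = 5.607
M − M_☉ = 5.607 − 4.83 = 0.777
L/L_☉ = 10^(−0.4 × 0.777) = 0.4887

L/L_☉ ≈ 0.489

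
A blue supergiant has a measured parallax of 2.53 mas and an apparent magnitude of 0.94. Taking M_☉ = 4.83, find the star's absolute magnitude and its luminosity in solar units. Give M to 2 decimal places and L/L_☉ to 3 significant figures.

M ≈ -7.04; L/L_☉ ≈ 56200

d = 1/p = 1000/2.53 mas = 395.3 pc
M = m − 5 log₁₀ d + 5 = 0.94 − 5·2.5969 + 5 = -7.044
M − M_☉ = -7.044 − 4.83 = -11.874
L/L_☉ = 10^(−0.4 × -11.874) = 56200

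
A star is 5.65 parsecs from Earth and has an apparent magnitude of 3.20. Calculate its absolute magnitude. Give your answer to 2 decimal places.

M ≈ 4.44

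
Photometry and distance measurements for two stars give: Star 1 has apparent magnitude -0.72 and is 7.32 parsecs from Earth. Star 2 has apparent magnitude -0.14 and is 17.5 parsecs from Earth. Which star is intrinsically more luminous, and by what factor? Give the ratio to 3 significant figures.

Star 2 is more luminous, by a factor of 3.35.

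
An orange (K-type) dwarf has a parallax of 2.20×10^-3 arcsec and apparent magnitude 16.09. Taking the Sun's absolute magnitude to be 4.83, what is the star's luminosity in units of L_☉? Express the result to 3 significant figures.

L/L_☉ ≈ 0.0647

d = 1/p = 1/2.20×10^-3″ = 454.5 pc
M = m − 5 log₁₀ d + 5 = 16.09 − 5·2.6576 + 5 = 7.802
M − M_☉ = 7.802 − 4.83 = 2.972
L/L_☉ = 10^(−0.4 × 2.972) = 0.06474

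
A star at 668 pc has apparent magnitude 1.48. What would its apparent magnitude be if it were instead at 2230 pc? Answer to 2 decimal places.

Flux ∝ 1/d², so Δm = 5 log₁₀(d₂/d₁) = 5 log₁₀(2230/668) = 2.618
m₂ = m₁ + Δm = 1.48 + (2.618) = 4.098

m ≈ 4.10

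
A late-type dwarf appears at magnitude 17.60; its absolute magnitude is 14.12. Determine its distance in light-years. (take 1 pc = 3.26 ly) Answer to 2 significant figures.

d ≈ 160 ly

μ = m − M = 3.480
m − M = 5 log₁₀ d − 5
log₁₀ d = (m − M)/5 + 1 = 1.6960
d = 10^1.6960 = 49.66 pc
= 161.9 ly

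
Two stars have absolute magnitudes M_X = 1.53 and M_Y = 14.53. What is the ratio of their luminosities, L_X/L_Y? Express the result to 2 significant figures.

L_X/L_Y ≈ 160000

ΔM = M_X − M_Y = -13.00
L_X/L_Y = 10^(−0.4 ΔM) = 10^5.200 = 158500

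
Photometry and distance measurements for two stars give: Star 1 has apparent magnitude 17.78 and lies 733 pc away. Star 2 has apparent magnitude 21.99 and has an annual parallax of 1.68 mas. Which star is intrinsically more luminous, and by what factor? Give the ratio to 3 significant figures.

Star 1 is more luminous, by a factor of 73.3.

Star 1: M = m − 5 log₁₀ d + 5 = 17.78 − 5·2.8651 + 5 = 8.454
Star 2: p = 1.68 mas = 1.68×10^-3″ → d = 1/p = 595.2 pc
Star 2: M = m − 5 log₁₀ d + 5 = 21.99 − 5·2.7747 + 5 = 13.117
ΔM = M_1 − M_2 = 8.454 − (13.117) = -4.662; smaller M is more luminous → Star 1.
L ratio = 10^(0.4 |ΔM|) = 10^1.865 = 73.25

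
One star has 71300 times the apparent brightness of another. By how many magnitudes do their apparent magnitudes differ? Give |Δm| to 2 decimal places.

Pogson: Δm = −2.5 log₁₀(ratio) = −2.5 log₁₀(71300) = −2.5 × 4.8531 = -12.133

|Δm| ≈ 12.13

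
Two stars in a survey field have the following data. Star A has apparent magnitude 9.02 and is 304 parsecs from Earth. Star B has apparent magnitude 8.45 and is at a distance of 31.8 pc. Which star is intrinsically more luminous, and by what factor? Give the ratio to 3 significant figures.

Star A is more luminous, by a factor of 54.1.

Star A: M = m − 5 log₁₀ d + 5 = 9.02 − 5·2.4829 + 5 = 1.606
Star B: M = m − 5 log₁₀ d + 5 = 8.45 − 5·1.5024 + 5 = 5.938
ΔM = M_A − M_B = 1.606 − (5.938) = -4.332; smaller M is more luminous → Star A.
L ratio = 10^(0.4 |ΔM|) = 10^1.733 = 54.06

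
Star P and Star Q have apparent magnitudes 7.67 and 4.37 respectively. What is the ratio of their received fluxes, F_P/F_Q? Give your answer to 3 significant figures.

F_P/F_Q ≈ 0.0479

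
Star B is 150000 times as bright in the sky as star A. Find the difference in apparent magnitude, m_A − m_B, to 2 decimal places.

Pogson: Δm = −2.5 log₁₀(ratio) = −2.5 log₁₀(150000) = −2.5 × 5.1761 = -12.940
Star B is brighter so has the smaller magnitude: m_A − m_B is positive.

m_A − m_B ≈ 12.94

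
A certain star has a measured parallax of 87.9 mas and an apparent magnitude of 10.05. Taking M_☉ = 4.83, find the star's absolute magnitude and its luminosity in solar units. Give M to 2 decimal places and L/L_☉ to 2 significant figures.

d = 1/p = 1000/87.9 mas = 11.38 pc
M = m − 5 log₁₀ d + 5 = 10.05 − 5·1.0560 + 5 = 9.770
M − M_☉ = 9.770 − 4.83 = 4.940
L/L_☉ = 10^(−0.4 × 4.940) = 0.01057

M ≈ 9.77; L/L_☉ ≈ 0.011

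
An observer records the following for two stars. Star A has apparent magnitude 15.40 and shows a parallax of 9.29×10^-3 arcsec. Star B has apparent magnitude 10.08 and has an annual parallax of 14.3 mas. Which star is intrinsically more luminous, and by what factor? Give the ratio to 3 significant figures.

Star B is more luminous, by a factor of 56.7.

Star A: d = 1/p = 1/9.29×10^-3″ = 107.6 pc
Star A: M = m − 5 log₁₀ d + 5 = 15.40 − 5·2.0320 + 5 = 10.240
Star B: p = 14.3 mas = 0.0143″ → d = 1/p = 69.93 pc
Star B: M = m − 5 log₁₀ d + 5 = 10.08 − 5·1.8447 + 5 = 5.857
ΔM = M_A − M_B = 10.240 − (5.857) = 4.383; smaller M is more luminous → Star B.
L ratio = 10^(0.4 |ΔM|) = 10^1.753 = 56.67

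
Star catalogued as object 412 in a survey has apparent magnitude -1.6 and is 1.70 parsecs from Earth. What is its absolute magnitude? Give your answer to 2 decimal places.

5 log₁₀(d/10 pc) = 5 log₁₀(1.700) − 5 = -3.848
M = m − 5 log₁₀(d/10) = -1.6 + 3.848 = 2.248

M ≈ 2.25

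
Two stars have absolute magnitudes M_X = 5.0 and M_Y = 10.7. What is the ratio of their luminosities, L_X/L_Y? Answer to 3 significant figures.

L_X/L_Y ≈ 191

ΔM = M_X − M_Y = -5.7
L_X/L_Y = 10^(−0.4 ΔM) = 10^2.280 = 190.5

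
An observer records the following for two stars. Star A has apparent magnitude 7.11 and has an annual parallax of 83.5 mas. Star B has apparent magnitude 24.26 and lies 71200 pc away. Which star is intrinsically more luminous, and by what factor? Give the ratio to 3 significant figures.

Star B is more luminous, by a factor of 4.88.

Star A: p = 83.5 mas = 0.0835″ → d = 1/p = 11.98 pc
Star A: M = m − 5 log₁₀ d + 5 = 7.11 − 5·1.0783 + 5 = 6.718
Star B: M = m − 5 log₁₀ d + 5 = 24.26 − 5·4.8525 + 5 = 4.998
ΔM = M_A − M_B = 6.718 − (4.998) = 1.721; smaller M is more luminous → Star B.
L ratio = 10^(0.4 |ΔM|) = 10^0.688 = 4.879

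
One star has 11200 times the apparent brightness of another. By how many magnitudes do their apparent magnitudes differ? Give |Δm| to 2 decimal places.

|Δm| ≈ 10.12

Pogson: Δm = −2.5 log₁₀(ratio) = −2.5 log₁₀(11200) = −2.5 × 4.0492 = -10.123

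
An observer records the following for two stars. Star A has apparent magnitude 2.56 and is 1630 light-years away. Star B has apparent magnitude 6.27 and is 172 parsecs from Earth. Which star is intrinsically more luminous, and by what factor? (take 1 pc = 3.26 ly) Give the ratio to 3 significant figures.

Star A is more luminous, by a factor of 258.

Star A: d = 1630 ly / 3.26 = 500.0 pc
Star A: M = m − 5 log₁₀ d + 5 = 2.56 − 5·2.6990 + 5 = -5.935
Star B: M = m − 5 log₁₀ d + 5 = 6.27 − 5·2.2355 + 5 = 0.092
ΔM = M_A − M_B = -5.935 − (0.092) = -6.027; smaller M is more luminous → Star A.
L ratio = 10^(0.4 |ΔM|) = 10^2.411 = 257.6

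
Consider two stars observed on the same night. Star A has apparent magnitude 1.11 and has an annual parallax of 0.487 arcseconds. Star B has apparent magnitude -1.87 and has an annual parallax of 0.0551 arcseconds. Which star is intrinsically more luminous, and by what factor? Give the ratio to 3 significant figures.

Star B is more luminous, by a factor of 1220.

Star A: d = 1/p = 1/0.487″ = 2.053 pc
Star A: M = m − 5 log₁₀ d + 5 = 1.11 − 5·0.3125 + 5 = 4.548
Star B: d = 1/p = 1/0.0551″ = 18.15 pc
Star B: M = m − 5 log₁₀ d + 5 = -1.87 − 5·1.2588 + 5 = -3.164
ΔM = M_A − M_B = 4.548 − (-3.164) = 7.712; smaller M is more luminous → Star B.
L ratio = 10^(0.4 |ΔM|) = 10^3.085 = 1215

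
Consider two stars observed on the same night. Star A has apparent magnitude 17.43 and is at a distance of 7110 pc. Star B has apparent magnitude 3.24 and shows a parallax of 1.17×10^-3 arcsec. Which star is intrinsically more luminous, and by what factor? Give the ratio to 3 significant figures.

Star B is more luminous, by a factor of 6850.

Star A: M = m − 5 log₁₀ d + 5 = 17.43 − 5·3.8519 + 5 = 3.171
Star B: d = 1/p = 1/1.17×10^-3″ = 854.7 pc
Star B: M = m − 5 log₁₀ d + 5 = 3.24 − 5·2.9318 + 5 = -6.419
ΔM = M_A − M_B = 3.171 − (-6.419) = 9.590; smaller M is more luminous → Star B.
L ratio = 10^(0.4 |ΔM|) = 10^3.836 = 6853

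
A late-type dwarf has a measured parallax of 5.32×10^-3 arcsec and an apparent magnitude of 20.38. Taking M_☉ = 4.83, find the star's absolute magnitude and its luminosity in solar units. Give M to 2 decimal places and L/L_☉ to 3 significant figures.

d = 1/p = 1/5.32×10^-3″ = 188.0 pc
M = m − 5 log₁₀ d + 5 = 20.38 − 5·2.2741 + 5 = 14.010
M − M_☉ = 14.010 − 4.83 = 9.180
L/L_☉ = 10^(−0.4 × 9.180) = 2.129×10^-4

M ≈ 14.01; L/L_☉ ≈ 2.13×10^-4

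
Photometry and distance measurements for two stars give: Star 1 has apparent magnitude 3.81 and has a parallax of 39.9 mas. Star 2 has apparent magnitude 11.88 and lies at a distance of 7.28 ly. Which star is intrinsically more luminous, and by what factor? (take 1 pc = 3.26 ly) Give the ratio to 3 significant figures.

Star 1: p = 39.9 mas = 0.0399″ → d = 1/p = 25.06 pc
Star 1: M = m − 5 log₁₀ d + 5 = 3.81 − 5·1.3990 + 5 = 1.815
Star 2: d = 7.28 ly / 3.26 = 2.233 pc
Star 2: M = m − 5 log₁₀ d + 5 = 11.88 − 5·0.3489 + 5 = 15.135
ΔM = M_1 − M_2 = 1.815 − (15.135) = -13.321; smaller M is more luminous → Star 1.
L ratio = 10^(0.4 |ΔM|) = 10^5.328 = 212900

Star 1 is more luminous, by a factor of 213000.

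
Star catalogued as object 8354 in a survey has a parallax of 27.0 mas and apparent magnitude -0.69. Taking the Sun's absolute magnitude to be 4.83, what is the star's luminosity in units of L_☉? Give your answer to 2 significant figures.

L/L_☉ ≈ 2200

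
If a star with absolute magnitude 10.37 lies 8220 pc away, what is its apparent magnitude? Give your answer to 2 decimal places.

m ≈ 24.94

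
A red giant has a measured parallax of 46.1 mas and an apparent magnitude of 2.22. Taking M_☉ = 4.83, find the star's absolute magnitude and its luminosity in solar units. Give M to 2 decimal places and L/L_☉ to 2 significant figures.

M ≈ 0.54; L/L_☉ ≈ 52

d = 1/p = 1000/46.1 mas = 21.69 pc
M = m − 5 log₁₀ d + 5 = 2.22 − 5·1.3363 + 5 = 0.539
M − M_☉ = 0.539 − 4.83 = -4.291
L/L_☉ = 10^(−0.4 × -4.291) = 52.07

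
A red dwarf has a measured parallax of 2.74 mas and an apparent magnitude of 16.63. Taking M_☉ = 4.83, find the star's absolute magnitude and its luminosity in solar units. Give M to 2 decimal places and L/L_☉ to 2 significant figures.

M ≈ 8.82; L/L_☉ ≈ 0.025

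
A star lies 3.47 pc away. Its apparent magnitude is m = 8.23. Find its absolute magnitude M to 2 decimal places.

5 log₁₀(d/10 pc) = 5 log₁₀(3.470) − 5 = -2.298
M = m − 5 log₁₀(d/10) = 8.23 + 2.298 = 10.528

M ≈ 10.53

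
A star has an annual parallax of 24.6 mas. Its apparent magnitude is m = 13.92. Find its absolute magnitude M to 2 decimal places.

M ≈ 10.87

p = 24.6 mas = 0.0246″ → d = 1/p = 40.65 pc
5 log₁₀(d/10 pc) = 5 log₁₀(40.65) − 5 = 3.045
M = m − 5 log₁₀(d/10) = 13.92 − 3.045 = 10.875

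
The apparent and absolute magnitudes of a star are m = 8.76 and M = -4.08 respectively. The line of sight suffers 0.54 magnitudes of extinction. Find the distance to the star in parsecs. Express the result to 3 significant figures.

m − M = 5 log₁₀(d/10 pc) + A  ⇒  8.76 − (-4.08) − 0.54 = 5 log₁₀(d/10)
12.300 = 5 log₁₀(d/10)
log₁₀ d = (m − M − A)/5 + 1 = 3.4600
d = 10^3.4600 = 2884 pc

d ≈ 2880 pc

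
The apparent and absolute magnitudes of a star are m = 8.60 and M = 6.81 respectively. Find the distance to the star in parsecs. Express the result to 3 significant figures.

μ = m − M = 1.790
m − M = 5 log₁₀ d − 5
log₁₀ d = (m − M)/5 + 1 = 1.3580
d = 10^1.3580 = 22.80 pc

d ≈ 22.8 pc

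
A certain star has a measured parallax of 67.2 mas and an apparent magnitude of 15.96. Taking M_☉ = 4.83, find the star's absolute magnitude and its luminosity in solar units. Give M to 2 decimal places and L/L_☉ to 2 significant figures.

M ≈ 15.10; L/L_☉ ≈ 7.8×10^-5

d = 1/p = 1000/67.2 mas = 14.88 pc
M = m − 5 log₁₀ d + 5 = 15.96 − 5·1.1726 + 5 = 15.097
M − M_☉ = 15.097 − 4.83 = 10.267
L/L_☉ = 10^(−0.4 × 10.267) = 7.821×10^-5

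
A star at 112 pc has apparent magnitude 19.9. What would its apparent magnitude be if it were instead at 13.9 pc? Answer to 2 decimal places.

m ≈ 15.37

Flux ∝ 1/d², so Δm = 5 log₁₀(d₂/d₁) = 5 log₁₀(13.9/112) = -4.531
m₂ = m₁ + Δm = 19.9 + (-4.531) = 15.369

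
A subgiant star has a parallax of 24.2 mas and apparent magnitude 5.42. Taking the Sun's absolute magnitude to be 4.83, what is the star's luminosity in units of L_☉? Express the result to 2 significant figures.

L/L_☉ ≈ 9.9

d = 1/p = 1000/24.2 mas = 41.32 pc
M = m − 5 log₁₀ d + 5 = 5.42 − 5·1.6162 + 5 = 2.339
M − M_☉ = 2.339 − 4.83 = -2.491
L/L_☉ = 10^(−0.4 × -2.491) = 9.917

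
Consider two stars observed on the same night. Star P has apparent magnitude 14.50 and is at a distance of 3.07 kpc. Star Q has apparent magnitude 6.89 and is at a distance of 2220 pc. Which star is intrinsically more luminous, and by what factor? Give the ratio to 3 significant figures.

Star Q is more luminous, by a factor of 579.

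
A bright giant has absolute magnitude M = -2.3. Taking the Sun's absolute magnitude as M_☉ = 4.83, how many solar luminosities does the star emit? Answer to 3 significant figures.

M − M_☉ = -2.3 − 4.83 = -7.130
L/L_☉ = 10^(−0.4 (M − M_☉)) = 10^2.852 = 711.2

L/L_☉ ≈ 711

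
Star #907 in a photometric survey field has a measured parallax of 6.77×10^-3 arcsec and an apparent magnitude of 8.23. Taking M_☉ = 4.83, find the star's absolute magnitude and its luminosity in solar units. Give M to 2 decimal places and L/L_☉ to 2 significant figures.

M ≈ 2.38; L/L_☉ ≈ 9.5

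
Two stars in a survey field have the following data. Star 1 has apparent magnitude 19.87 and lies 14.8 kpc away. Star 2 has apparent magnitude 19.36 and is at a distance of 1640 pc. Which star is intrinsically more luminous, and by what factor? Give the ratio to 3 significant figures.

Star 1 is more luminous, by a factor of 50.9.

Star 1: d = 14.8 kpc = 14800 pc
Star 1: M = m − 5 log₁₀ d + 5 = 19.87 − 5·4.1703 + 5 = 4.019
Star 2: M = m − 5 log₁₀ d + 5 = 19.36 − 5·3.2148 + 5 = 8.286
ΔM = M_1 − M_2 = 4.019 − (8.286) = -4.267; smaller M is more luminous → Star 1.
L ratio = 10^(0.4 |ΔM|) = 10^1.707 = 50.91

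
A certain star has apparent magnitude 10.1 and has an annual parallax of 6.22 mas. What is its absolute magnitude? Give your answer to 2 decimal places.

p = 6.22 mas = 6.22×10^-3″ → d = 1/p = 160.8 pc
5 log₁₀(d/10 pc) = 5 log₁₀(160.8) − 5 = 6.031
M = m − 5 log₁₀(d/10) = 10.1 − 6.031 = 4.069

M ≈ 4.07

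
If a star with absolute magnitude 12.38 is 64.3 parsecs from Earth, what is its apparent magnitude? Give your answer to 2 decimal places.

m ≈ 16.42

m = M + 5 log₁₀ d − 5 = 12.38 + 5·1.8082 − 5 = 16.421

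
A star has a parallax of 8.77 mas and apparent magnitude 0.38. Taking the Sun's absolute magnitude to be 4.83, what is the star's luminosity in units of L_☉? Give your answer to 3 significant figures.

d = 1/p = 1000/8.77 mas = 114.0 pc
M = m − 5 log₁₀ d + 5 = 0.38 − 5·2.0570 + 5 = -4.905
M − M_☉ = -4.905 − 4.83 = -9.735
L/L_☉ = 10^(−0.4 × -9.735) = 7834

L/L_☉ ≈ 7830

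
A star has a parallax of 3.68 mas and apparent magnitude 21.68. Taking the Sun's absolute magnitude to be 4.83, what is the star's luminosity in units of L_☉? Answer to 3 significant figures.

d = 1/p = 1000/3.68 mas = 271.7 pc
M = m − 5 log₁₀ d + 5 = 21.68 − 5·2.4342 + 5 = 14.509
M − M_☉ = 14.509 − 4.83 = 9.679
L/L_☉ = 10^(−0.4 × 9.679) = 1.344×10^-4

L/L_☉ ≈ 1.34×10^-4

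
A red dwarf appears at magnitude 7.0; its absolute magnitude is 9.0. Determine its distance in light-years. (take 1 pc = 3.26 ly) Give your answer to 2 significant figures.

d ≈ 13 ly

Distance modulus: m − M = 7.0 − (9.0) = -2.000
m − M = 5 log₁₀ d − 5
log₁₀ d = (m − M)/5 + 1 = 0.6000
d = 10^0.6000 = 3.981 pc
= 12.98 ly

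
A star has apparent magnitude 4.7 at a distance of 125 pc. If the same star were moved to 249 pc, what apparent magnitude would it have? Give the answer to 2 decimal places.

m ≈ 6.20

Flux ∝ 1/d², so Δm = 5 log₁₀(d₂/d₁) = 5 log₁₀(249/125) = 1.496
m₂ = m₁ + Δm = 4.7 + (1.496) = 6.196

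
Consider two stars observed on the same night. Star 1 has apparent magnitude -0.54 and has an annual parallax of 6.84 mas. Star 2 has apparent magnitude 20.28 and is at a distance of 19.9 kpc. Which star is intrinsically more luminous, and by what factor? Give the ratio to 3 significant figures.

Star 1 is more luminous, by a factor of 11500.

Star 1: p = 6.84 mas = 6.84×10^-3″ → d = 1/p = 146.2 pc
Star 1: M = m − 5 log₁₀ d + 5 = -0.54 − 5·2.1649 + 5 = -6.365
Star 2: d = 19.9 kpc = 19900 pc
Star 2: M = m − 5 log₁₀ d + 5 = 20.28 − 5·4.2989 + 5 = 3.786
ΔM = M_1 − M_2 = -6.365 − (3.786) = -10.150; smaller M is more luminous → Star 1.
L ratio = 10^(0.4 |ΔM|) = 10^4.060 = 11490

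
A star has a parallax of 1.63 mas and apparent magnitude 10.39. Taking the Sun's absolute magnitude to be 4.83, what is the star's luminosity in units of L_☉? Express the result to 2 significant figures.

L/L_☉ ≈ 22

d = 1/p = 1000/1.63 mas = 613.5 pc
M = m − 5 log₁₀ d + 5 = 10.39 − 5·2.7878 + 5 = 1.451
M − M_☉ = 1.451 − 4.83 = -3.379
L/L_☉ = 10^(−0.4 × -3.379) = 22.47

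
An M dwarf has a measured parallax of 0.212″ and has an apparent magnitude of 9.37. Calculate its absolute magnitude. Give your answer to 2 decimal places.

d = 1/p = 1/0.212″ = 4.717 pc
5 log₁₀(d/10 pc) = 5 log₁₀(4.717) − 5 = -1.632
M = m − 5 log₁₀(d/10) = 9.37 + 1.632 = 11.002

M ≈ 11.00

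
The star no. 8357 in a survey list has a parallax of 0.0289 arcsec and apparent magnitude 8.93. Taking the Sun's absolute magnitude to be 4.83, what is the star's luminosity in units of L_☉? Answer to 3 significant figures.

d = 1/p = 1/0.0289″ = 34.60 pc
M = m − 5 log₁₀ d + 5 = 8.93 − 5·1.5391 + 5 = 6.234
M − M_☉ = 6.234 − 4.83 = 1.404
L/L_☉ = 10^(−0.4 × 1.404) = 0.2743

L/L_☉ ≈ 0.274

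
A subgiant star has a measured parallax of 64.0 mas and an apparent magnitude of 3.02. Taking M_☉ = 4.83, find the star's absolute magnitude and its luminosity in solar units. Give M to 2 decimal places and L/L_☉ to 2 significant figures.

d = 1/p = 1000/64.0 mas = 15.62 pc
M = m − 5 log₁₀ d + 5 = 3.02 − 5·1.1938 + 5 = 2.051
M − M_☉ = 2.051 − 4.83 = -2.779
L/L_☉ = 10^(−0.4 × -2.779) = 12.93

M ≈ 2.05; L/L_☉ ≈ 13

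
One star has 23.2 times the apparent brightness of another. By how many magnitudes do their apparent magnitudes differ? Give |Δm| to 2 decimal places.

Pogson: Δm = −2.5 log₁₀(ratio) = −2.5 log₁₀(23.2) = −2.5 × 1.3655 = -3.414

|Δm| ≈ 3.41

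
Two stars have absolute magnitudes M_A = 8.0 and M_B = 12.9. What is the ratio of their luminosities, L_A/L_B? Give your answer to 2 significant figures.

ΔM = M_A − M_B = -4.9
L_A/L_B = 10^(−0.4 ΔM) = 10^1.960 = 91.20

L_A/L_B ≈ 91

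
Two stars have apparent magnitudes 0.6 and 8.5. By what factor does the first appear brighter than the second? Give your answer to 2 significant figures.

1400

Δm = 0.6 − (8.5) = -7.9
Flux ratio = 10^(−0.4 Δm) = 10^(−0.4 × -7.9) = 10^3.160 = 1445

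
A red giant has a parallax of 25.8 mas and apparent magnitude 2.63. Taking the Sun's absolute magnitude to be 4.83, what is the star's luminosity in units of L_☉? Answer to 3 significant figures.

L/L_☉ ≈ 114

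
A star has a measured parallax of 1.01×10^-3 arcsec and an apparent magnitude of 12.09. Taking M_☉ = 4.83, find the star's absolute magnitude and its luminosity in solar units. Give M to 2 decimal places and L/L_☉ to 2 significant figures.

d = 1/p = 1/1.01×10^-3″ = 990.1 pc
M = m − 5 log₁₀ d + 5 = 12.09 − 5·2.9957 + 5 = 2.112
M − M_☉ = 2.112 − 4.83 = -2.718
L/L_☉ = 10^(−0.4 × -2.718) = 12.23

M ≈ 2.11; L/L_☉ ≈ 12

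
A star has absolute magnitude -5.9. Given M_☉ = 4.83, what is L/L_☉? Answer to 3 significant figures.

M − M_☉ = -5.9 − 4.83 = -10.730
L/L_☉ = 10^(−0.4 (M − M_☉)) = 10^4.292 = 19590

L/L_☉ ≈ 19600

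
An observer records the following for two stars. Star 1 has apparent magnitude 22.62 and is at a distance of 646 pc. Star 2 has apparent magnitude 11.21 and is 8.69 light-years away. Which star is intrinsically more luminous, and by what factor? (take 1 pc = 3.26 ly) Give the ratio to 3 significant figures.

Star 1 is more luminous, by a factor of 1.60.

Star 1: M = m − 5 log₁₀ d + 5 = 22.62 − 5·2.8102 + 5 = 13.569
Star 2: d = 8.69 ly / 3.26 = 2.666 pc
Star 2: M = m − 5 log₁₀ d + 5 = 11.21 − 5·0.4258 + 5 = 14.081
ΔM = M_1 − M_2 = 13.569 − (14.081) = -0.512; smaller M is more luminous → Star 1.
L ratio = 10^(0.4 |ΔM|) = 10^0.205 = 1.603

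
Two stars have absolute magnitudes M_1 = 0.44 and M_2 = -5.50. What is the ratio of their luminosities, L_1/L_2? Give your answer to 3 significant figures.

L_1/L_2 ≈ 4.21×10^-3

ΔM = M_1 − M_2 = 5.94
L_1/L_2 = 10^(−0.4 ΔM) = 10^-2.376 = 4.207×10^-3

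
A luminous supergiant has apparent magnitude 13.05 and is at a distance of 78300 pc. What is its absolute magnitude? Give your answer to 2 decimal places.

5 log₁₀(d/10 pc) = 5 log₁₀(78300) − 5 = 19.469
M = m − 5 log₁₀(d/10) = 13.05 − 19.469 = -6.419

M ≈ -6.42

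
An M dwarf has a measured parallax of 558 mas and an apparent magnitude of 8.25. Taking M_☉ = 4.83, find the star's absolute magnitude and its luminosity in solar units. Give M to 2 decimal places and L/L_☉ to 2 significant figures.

M ≈ 11.98; L/L_☉ ≈ 1.4×10^-3

d = 1/p = 1000/558 mas = 1.792 pc
M = m − 5 log₁₀ d + 5 = 8.25 − 5·0.2534 + 5 = 11.983
M − M_☉ = 11.983 − 4.83 = 7.153
L/L_☉ = 10^(−0.4 × 7.153) = 1.376×10^-3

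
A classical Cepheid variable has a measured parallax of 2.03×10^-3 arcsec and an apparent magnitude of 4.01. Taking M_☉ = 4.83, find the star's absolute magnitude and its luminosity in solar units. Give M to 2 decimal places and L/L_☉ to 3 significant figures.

M ≈ -4.45; L/L_☉ ≈ 5160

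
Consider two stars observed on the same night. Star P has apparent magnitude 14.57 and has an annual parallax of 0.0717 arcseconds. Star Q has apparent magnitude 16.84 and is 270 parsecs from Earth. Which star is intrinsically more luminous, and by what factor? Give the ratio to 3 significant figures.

Star P: d = 1/p = 1/0.0717″ = 13.95 pc
Star P: M = m − 5 log₁₀ d + 5 = 14.57 − 5·1.1445 + 5 = 13.848
Star Q: M = m − 5 log₁₀ d + 5 = 16.84 − 5·2.4314 + 5 = 9.683
ΔM = M_P − M_Q = 13.848 − (9.683) = 4.164; smaller M is more luminous → Star Q.
L ratio = 10^(0.4 |ΔM|) = 10^1.666 = 46.32

Star Q is more luminous, by a factor of 46.3.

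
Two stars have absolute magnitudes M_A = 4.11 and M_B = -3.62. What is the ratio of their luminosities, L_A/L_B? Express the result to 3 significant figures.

ΔM = M_A − M_B = 7.73
L_A/L_B = 10^(−0.4 ΔM) = 10^-3.092 = 8.091×10^-4

L_A/L_B ≈ 8.09×10^-4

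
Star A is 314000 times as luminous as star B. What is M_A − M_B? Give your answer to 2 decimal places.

M_A − M_B ≈ -13.74

Pogson: ΔM = −2.5 log₁₀(ratio) = −2.5 log₁₀(314000) = −2.5 × 5.4969 = -13.742
Star A is brighter, so it has the smaller magnitude: the difference is negative.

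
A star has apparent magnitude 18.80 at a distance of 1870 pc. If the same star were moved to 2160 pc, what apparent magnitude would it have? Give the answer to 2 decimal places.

Flux ∝ 1/d², so Δm = 5 log₁₀(d₂/d₁) = 5 log₁₀(2160/1870) = 0.313
m₂ = m₁ + Δm = 18.80 + (0.313) = 19.113

m ≈ 19.11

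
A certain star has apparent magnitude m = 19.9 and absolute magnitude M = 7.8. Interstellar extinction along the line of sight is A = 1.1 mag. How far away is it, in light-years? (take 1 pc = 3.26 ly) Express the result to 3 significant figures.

d ≈ 5170 ly

m − M = 5 log₁₀(d/10 pc) + A  ⇒  19.9 − (7.8) − 1.1 = 5 log₁₀(d/10)
11.000 = 5 log₁₀(d/10)
log₁₀ d = (m − M − A)/5 + 1 = 3.2000
d = 10^3.2000 = 1585 pc
= 5167 ly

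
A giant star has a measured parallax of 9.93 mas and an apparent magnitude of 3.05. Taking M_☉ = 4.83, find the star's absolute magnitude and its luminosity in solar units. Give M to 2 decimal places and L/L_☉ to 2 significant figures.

M ≈ -1.97; L/L_☉ ≈ 520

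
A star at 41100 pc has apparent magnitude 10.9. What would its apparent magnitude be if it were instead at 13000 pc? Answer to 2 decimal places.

m ≈ 8.40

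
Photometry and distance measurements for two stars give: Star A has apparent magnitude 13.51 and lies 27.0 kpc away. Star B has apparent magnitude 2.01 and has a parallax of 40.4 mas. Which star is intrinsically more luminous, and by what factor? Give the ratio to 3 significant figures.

Star A: d = 27.0 kpc = 27000 pc
Star A: M = m − 5 log₁₀ d + 5 = 13.51 − 5·4.4314 + 5 = -3.647
Star B: p = 40.4 mas = 0.0404″ → d = 1/p = 24.75 pc
Star B: M = m − 5 log₁₀ d + 5 = 2.01 − 5·1.3936 + 5 = 0.042
ΔM = M_A − M_B = -3.647 − (0.042) = -3.689; smaller M is more luminous → Star A.
L ratio = 10^(0.4 |ΔM|) = 10^1.475 = 29.89

Star A is more luminous, by a factor of 29.9.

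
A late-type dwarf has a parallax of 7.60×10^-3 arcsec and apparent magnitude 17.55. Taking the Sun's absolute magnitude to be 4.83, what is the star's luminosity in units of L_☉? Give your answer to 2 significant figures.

d = 1/p = 1/7.60×10^-3″ = 131.6 pc
M = m − 5 log₁₀ d + 5 = 17.55 − 5·2.1192 + 5 = 11.954
M − M_☉ = 11.954 − 4.83 = 7.124
L/L_☉ = 10^(−0.4 × 7.124) = 1.414×10^-3

L/L_☉ ≈ 1.4×10^-3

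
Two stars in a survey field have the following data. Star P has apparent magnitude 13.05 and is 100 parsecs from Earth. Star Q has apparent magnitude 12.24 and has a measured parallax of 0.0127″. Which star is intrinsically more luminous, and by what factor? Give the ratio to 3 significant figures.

Star Q is more luminous, by a factor of 1.31.

Star P: M = m − 5 log₁₀ d + 5 = 13.05 − 5·2.0000 + 5 = 8.050
Star Q: d = 1/p = 1/0.0127″ = 78.74 pc
Star Q: M = m − 5 log₁₀ d + 5 = 12.24 − 5·1.8962 + 5 = 7.759
ΔM = M_P − M_Q = 8.050 − (7.759) = 0.291; smaller M is more luminous → Star Q.
L ratio = 10^(0.4 |ΔM|) = 10^0.116 = 1.307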